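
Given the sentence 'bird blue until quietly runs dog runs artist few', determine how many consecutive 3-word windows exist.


Word trigrams from [9] words:
  Trigram 1: (bird blue until)
  Trigram 2: (blue until quietly)
  Trigram 3: (until quietly runs)
  Trigram 4: (quietly runs dog)
  Trigram 5: (runs dog runs)
  Trigram 6: (dog runs artist)
  Trigram 7: (runs artist few)
Total word trigrams: 9 - 2 = 7

7


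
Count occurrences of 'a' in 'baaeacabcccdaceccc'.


Scanning 'baaeacabcccdaceccc' for 'a':
  Position 1: 'a' -> MATCH (count: 1)
  Position 2: 'a' -> MATCH (count: 2)
  Position 4: 'a' -> MATCH (count: 3)
  Position 6: 'a' -> MATCH (count: 4)
  Position 12: 'a' -> MATCH (count: 5)
Total occurrences of 'a': 5

5


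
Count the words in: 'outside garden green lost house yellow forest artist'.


Counting words by splitting on spaces:
  Word 1: 'outside'
  Word 2: 'garden'
  Word 3: 'green'
  Word 4: 'lost'
  Word 5: 'house'
  Word 6: 'yellow'
  Word 7: 'forest'
  Word 8: 'artist'
Total words: 8

8


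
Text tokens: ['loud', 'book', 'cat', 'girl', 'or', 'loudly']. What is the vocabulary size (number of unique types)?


Listing all tokens and tracking unique types:
  Token 1: 'loud' -> NEW (unique so far: 1)
  Token 2: 'book' -> NEW (unique so far: 2)
  Token 3: 'cat' -> NEW (unique so far: 3)
  Token 4: 'girl' -> NEW (unique so far: 4)
  Token 5: 'or' -> NEW (unique so far: 5)
  Token 6: 'loudly' -> NEW (unique so far: 6)
Unique types: ('book', 'cat', 'girl', 'loud', 'loudly', 'or')
Vocabulary size: 6

6


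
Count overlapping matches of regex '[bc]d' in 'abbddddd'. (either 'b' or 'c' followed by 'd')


Pattern: [bc]d means either 'b' or 'c' followed by 'd'.
Scanning 'abbddddd' position-by-position:
  Pos 0: window 'ab' -> no
  Pos 1: window 'bb' -> no
  Pos 2: window 'bd' -> MATCH
  Pos 3: window 'dd' -> no
  Pos 4: window 'dd' -> no
  Pos 5: window 'dd' -> no
  Pos 6: window 'dd' -> no
  Pos 7: window 'd' -> no
Total matches: 1

1


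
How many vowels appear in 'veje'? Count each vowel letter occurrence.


Scanning each character of 'veje':
  Position 1: 'v' -> consonant (running count: 0)
  Position 2: 'e' -> vowel (running count: 1)
  Position 3: 'j' -> consonant (running count: 1)
  Position 4: 'e' -> vowel (running count: 2)
Total vowels: 2

2


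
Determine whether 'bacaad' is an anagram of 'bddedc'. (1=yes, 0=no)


Sort characters of 'bacaad': 'aaabcd'
Sort characters of 'bddedc': 'bcddde'
Sorted forms differ -> they are NOT anagrams
Result: 0

0


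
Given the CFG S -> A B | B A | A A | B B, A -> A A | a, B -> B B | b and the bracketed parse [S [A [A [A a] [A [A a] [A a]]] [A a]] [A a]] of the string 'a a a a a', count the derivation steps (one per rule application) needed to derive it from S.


Every bracketed nonterminal node [X ...] in the tree is produced by exactly one rule application.
Reading the tree off as a leftmost derivation:
  Step 1: S  =>  A A   (applied S -> A A)
  Step 2: A A  =>  A A A   (applied A -> A A)
  Step 3: A A A  =>  A A A A   (applied A -> A A)
  Step 4: A A A A  =>  a A A A   (applied A -> a)
  Step 5: a A A A  =>  a A A A A   (applied A -> A A)
  Step 6: a A A A A  =>  a a A A A   (applied A -> a)
  Step 7: a a A A A  =>  a a a A A   (applied A -> a)
  Step 8: a a a A A  =>  a a a a A   (applied A -> a)
  Step 9: a a a a A  =>  a a a a a   (applied A -> a)
Final yield: a a a a a
Total rewrite steps: 9

9


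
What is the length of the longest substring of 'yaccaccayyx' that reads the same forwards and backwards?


Scanning 'yaccaccayyx' for palindromic substrings.
Substring at positions 0-8: 'yaccaccay'.
Check: reverse('yaccaccay') = 'yaccaccay' -> palindrome confirmed.
Neighbouring characters ('-' / 'y') break symmetry, so it cannot extend further.
No longer palindromic substring exists; longest length = 9

9


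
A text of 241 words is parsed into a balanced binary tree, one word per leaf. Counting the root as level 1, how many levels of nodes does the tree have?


In a balanced binary tree with n leaves the deepest leaf is ceil(log2(n)) edges below the root,
so counting node levels inclusive of root and leaves gives ceil(log2(n)) + 1 levels.
log2(241) = 7.9129
ceil(7.9129) = 8
levels = 8 + 1 = 9

9


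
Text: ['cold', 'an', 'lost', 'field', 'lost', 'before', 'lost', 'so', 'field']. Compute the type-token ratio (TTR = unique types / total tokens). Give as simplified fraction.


Tokens: 9
Unique types: ('an', 'before', 'cold', 'field', 'lost', 'so') = 6
TTR = 6/9
Simplify: divide both by 3 -> 2/3
TTR = 2/3

2/3


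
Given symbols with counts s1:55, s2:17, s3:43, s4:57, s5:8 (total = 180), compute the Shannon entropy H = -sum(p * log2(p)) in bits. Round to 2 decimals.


Computing entropy H = -sum(p_i * log2(p_i)):
  s1: p = 55/180 = 0.3056, -p*log2(p) = 0.5227
  s2: p = 17/180 = 0.0944, -p*log2(p) = 0.3215
  s3: p = 43/180 = 0.2389, -p*log2(p) = 0.4934
  s4: p = 57/180 = 0.3167, -p*log2(p) = 0.5253
  s5: p = 8/180 = 0.0444, -p*log2(p) = 0.1996
H = sum of terms = 2.0625
Rounded to 2 decimals: 2.06

2.06


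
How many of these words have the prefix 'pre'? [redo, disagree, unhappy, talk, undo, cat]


Checking each word for prefix 'pre':
  'redo' -> no (count: 0)
  'disagree' -> no (count: 0)
  'unhappy' -> no (count: 0)
  'talk' -> no (count: 0)
  'undo' -> no (count: 0)
  'cat' -> no (count: 0)
Total with prefix 'pre': 0

0


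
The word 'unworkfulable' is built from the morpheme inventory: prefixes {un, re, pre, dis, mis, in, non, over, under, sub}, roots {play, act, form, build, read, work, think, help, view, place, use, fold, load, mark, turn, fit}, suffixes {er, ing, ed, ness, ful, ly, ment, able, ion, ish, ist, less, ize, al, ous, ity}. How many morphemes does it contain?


Segmenting 'unworkfulable' against the inventory:
  'un' -> prefix (morpheme 1)
  'work' -> root (morpheme 2)
  'ful' -> suffix (morpheme 3)
  'able' -> suffix (morpheme 4)
Total morphemes: 4

4


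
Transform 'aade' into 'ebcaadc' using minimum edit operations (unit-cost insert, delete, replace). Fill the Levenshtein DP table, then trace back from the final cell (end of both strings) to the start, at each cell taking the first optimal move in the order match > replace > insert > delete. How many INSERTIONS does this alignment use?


Edit distance = 4. Backtracking from cell (4, 7) with preference match > replace > insert > delete,
then listing the resulting alignment 'aade' -> 'ebcaadc' left to right:
  Step 1: insert 'e' [insertion #1]
  Step 2: insert 'b' [insertion #2]
  Step 3: insert 'c' [insertion #3]
  Step 4: keep 'a'
  Step 5: keep 'a'
  Step 6: keep 'd'
  Step 7: replace e->c
Total insertions: 3

3


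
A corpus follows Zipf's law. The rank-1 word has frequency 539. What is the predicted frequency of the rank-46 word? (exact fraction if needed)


Zipf's law: freq(rank) = f1 / rank
f1 = 539, rank = 46
freq = 539 / 46
GCD(539, 46) = 1
Simplified: 539/46

539/46


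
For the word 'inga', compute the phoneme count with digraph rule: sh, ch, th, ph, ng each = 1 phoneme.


Parsing 'inga' greedily, digraphs first:
  'i' -> vowel phoneme (phonemes so far: 1)
  'ng' -> digraph (1 consonant phoneme) (phonemes so far: 2)
  'a' -> vowel phoneme (phonemes so far: 3)
Total phonemes: 3

3


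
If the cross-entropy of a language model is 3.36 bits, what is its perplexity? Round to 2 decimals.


Perplexity formula: PP = 2^H
H = 3.36
PP = 2^3.36
Decompose: 2^3.36 = 2^3 * 2^0.36
2^3 = 8, 2^0.36 ~ 1.2834259
PP ~ 8 * 1.2834259 = 10.2674072
Rounded to 2 decimals: 10.27

10.27


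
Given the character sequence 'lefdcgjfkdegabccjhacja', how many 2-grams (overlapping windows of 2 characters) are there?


String 'lefdcgjfkdegabccjhacja' has length L = 22.
Number of overlapping n-grams = L - n + 1
Substituting: 22 - 2 + 1 = 21

21


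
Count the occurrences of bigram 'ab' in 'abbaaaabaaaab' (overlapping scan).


Scanning 'abbaaaabaaaab' for bigram 'ab':
  Position 0: 'ab' -> MATCH
  Position 1: 'bb' -> no
  Position 2: 'ba' -> no
  Position 3: 'aa' -> no
  Position 4: 'aa' -> no
  Position 5: 'aa' -> no
  Position 6: 'ab' -> MATCH
  Position 7: 'ba' -> no
  Position 8: 'aa' -> no
  Position 9: 'aa' -> no
  Position 10: 'aa' -> no
  Position 11: 'ab' -> MATCH
Total matches: 3

3


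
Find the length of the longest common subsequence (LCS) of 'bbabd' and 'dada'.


DP table for LCS of 'bbabd' and 'dada':
       d  a  d  a
    0  0  0  0  0
  b 0  0  0  0  0
  b 0  0  0  0  0
  a 0  0  1  1  1
  b 0  0  1  1  1
  d 0  1  1  2  2
LCS: 'ad'
LCS length = 2

2


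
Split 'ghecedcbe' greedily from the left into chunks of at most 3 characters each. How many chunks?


'ghecedcbe' has 9 characters.
Chunking with max size 3:
  Chunk 1: 'ghe' (positions 0-2)
  Chunk 2: 'ced' (positions 3-5)
  Chunk 3: 'cbe' (positions 6-8)
Total chunks: ceil(9 / 3) = 3

3


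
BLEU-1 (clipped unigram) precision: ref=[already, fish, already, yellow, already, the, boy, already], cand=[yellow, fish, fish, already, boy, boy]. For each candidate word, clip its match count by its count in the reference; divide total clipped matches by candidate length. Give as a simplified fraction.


Reference word counts: {'already': 4, 'boy': 1, 'fish': 1, 'the': 1, 'yellow': 1}
Checking each candidate word (with clipping):
  'yellow' -> in reference (ref count 1, used 1/1) -> match (matches: 1)
  'fish' -> in reference (ref count 1, used 1/1) -> match (matches: 2)
  'fish' -> ref count 1 already used up (1/1) -> clipped, no match (matches: 2)
  'already' -> in reference (ref count 4, used 1/4) -> match (matches: 3)
  'boy' -> in reference (ref count 1, used 1/1) -> match (matches: 4)
  'boy' -> ref count 1 already used up (1/1) -> clipped, no match (matches: 4)
Clipped matches: 4, Candidate length: 6
Precision = 4/6 = 2/3

2/3


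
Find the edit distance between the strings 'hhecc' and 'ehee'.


Building DP table for s1='hhecc' (len 5) and s2='ehee' (len 4):
       e  h  e  e
    0  1  2  3  4
  h 1  1  1  2  3
  h 2  2  1  2  3
  e 3  2  2  1  2
  c 4  3  3  2  2
  c 5  4  4  3  3
Edit distance = dp[5][4] = 3

3


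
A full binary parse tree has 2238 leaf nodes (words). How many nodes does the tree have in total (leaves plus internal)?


Leaf nodes (terminals): 2238
Internal nodes = n - 1 = 2238 - 1 = 2237
Total = leaves + internal = 2238 + 2237 = 4475

4475


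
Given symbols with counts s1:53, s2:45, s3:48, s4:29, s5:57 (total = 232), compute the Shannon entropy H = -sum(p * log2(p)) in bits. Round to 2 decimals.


Computing entropy H = -sum(p_i * log2(p_i)):
  s1: p = 53/232 = 0.2284, -p*log2(p) = 0.4866
  s2: p = 45/232 = 0.1940, -p*log2(p) = 0.4589
  s3: p = 48/232 = 0.2069, -p*log2(p) = 0.4703
  s4: p = 29/232 = 0.1250, -p*log2(p) = 0.3750
  s5: p = 57/232 = 0.2457, -p*log2(p) = 0.4975
H = sum of terms = 2.2883
Rounded to 2 decimals: 2.29

2.29


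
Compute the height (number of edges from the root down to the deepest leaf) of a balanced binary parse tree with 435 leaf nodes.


In a balanced binary tree with n leaves the deepest leaf is ceil(log2(n)) edges below the root.
log2(435) = 8.7649
ceil(8.7649) = 9
height (edges) = 9

9


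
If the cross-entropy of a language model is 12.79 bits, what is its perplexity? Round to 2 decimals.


Perplexity formula: PP = 2^H
H = 12.79
PP = 2^12.79
Decompose: 2^12.79 = 2^12 * 2^0.79
2^12 = 4096, 2^0.79 ~ 1.7290745
PP ~ 4096 * 1.7290745 = 7082.2891520
Rounded to 2 decimals: 7082.29

7082.29


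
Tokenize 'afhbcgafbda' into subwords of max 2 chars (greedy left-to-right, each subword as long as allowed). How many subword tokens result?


'afhbcgafbda' has 11 characters.
Chunking with max size 2:
  Chunk 1: 'af' (positions 0-1)
  Chunk 2: 'hb' (positions 2-3)
  Chunk 3: 'cg' (positions 4-5)
  Chunk 4: 'af' (positions 6-7)
  Chunk 5: 'bd' (positions 8-9)
  Chunk 6: 'a' (positions 10-10)
Total chunks: ceil(11 / 2) = 6

6


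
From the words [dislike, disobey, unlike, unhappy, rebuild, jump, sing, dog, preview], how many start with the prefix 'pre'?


Checking each word for prefix 'pre':
  'dislike' -> no (count: 0)
  'disobey' -> no (count: 0)
  'unlike' -> no (count: 0)
  'unhappy' -> no (count: 0)
  'rebuild' -> no (count: 0)
  'jump' -> no (count: 0)
  'sing' -> no (count: 0)
  'dog' -> no (count: 0)
  'preview' -> YES, starts with 'pre' (count: 1)
Total with prefix 'pre': 1

1


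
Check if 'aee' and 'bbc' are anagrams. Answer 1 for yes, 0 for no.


Sort characters of 'aee': 'aee'
Sort characters of 'bbc': 'bbc'
Sorted forms differ -> they are NOT anagrams
Result: 0

0


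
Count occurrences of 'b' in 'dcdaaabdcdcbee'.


Scanning 'dcdaaabdcdcbee' for 'b':
  Position 6: 'b' -> MATCH (count: 1)
  Position 11: 'b' -> MATCH (count: 2)
Total occurrences of 'b': 2

2


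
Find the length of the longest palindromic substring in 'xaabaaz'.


Scanning 'xaabaaz' for palindromic substrings.
Substring at positions 1-5: 'aabaa'.
Check: reverse('aabaa') = 'aabaa' -> palindrome confirmed.
Neighbouring characters ('x' / 'z') break symmetry, so it cannot extend further.
No longer palindromic substring exists; longest length = 5

5


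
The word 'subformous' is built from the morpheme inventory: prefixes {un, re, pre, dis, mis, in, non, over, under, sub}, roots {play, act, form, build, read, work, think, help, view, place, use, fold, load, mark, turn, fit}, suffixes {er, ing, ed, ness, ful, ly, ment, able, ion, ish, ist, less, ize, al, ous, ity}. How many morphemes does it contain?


Segmenting 'subformous' against the inventory:
  'sub' -> prefix (morpheme 1)
  'form' -> root (morpheme 2)
  'ous' -> suffix (morpheme 3)
Total morphemes: 3

3


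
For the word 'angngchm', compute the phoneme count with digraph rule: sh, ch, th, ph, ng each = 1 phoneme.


Parsing 'angngchm' greedily, digraphs first:
  'a' -> vowel phoneme (phonemes so far: 1)
  'ng' -> digraph (1 consonant phoneme) (phonemes so far: 2)
  'ng' -> digraph (1 consonant phoneme) (phonemes so far: 3)
  'ch' -> digraph (1 consonant phoneme) (phonemes so far: 4)
  'm' -> consonant phoneme (phonemes so far: 5)
Total phonemes: 5

5


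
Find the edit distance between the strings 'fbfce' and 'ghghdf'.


Building DP table for s1='fbfce' (len 5) and s2='ghghdf' (len 6):
       g  h  g  h  d  f
    0  1  2  3  4  5  6
  f 1  1  2  3  4  5  5
  b 2  2  2  3  4  5  6
  f 3  3  3  3  4  5  5
  c 4  4  4  4  4  5  6
  e 5  5  5  5  5  5  6
Edit distance = dp[5][6] = 6

6


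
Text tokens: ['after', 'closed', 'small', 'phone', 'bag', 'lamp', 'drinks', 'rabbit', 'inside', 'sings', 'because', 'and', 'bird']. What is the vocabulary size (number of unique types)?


Listing all tokens and tracking unique types:
  Token 1: 'after' -> NEW (unique so far: 1)
  Token 2: 'closed' -> NEW (unique so far: 2)
  Token 3: 'small' -> NEW (unique so far: 3)
  Token 4: 'phone' -> NEW (unique so far: 4)
  Token 5: 'bag' -> NEW (unique so far: 5)
  Token 6: 'lamp' -> NEW (unique so far: 6)
  Token 7: 'drinks' -> NEW (unique so far: 7)
  Token 8: 'rabbit' -> NEW (unique so far: 8)
  Token 9: 'inside' -> NEW (unique so far: 9)
  Token 10: 'sings' -> NEW (unique so far: 10)
  Token 11: 'because' -> NEW (unique so far: 11)
  Token 12: 'and' -> NEW (unique so far: 12)
  Token 13: 'bird' -> NEW (unique so far: 13)
Unique types: ('after', 'and', 'bag', 'because', 'bird', 'closed', 'drinks', 'inside', 'lamp', 'phone', 'rabbit', 'sings', 'small')
Vocabulary size: 13

13


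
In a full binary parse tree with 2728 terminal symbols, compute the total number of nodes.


Leaf nodes (terminals): 2728
Internal nodes = n - 1 = 2728 - 1 = 2727
Total = leaves + internal = 2728 + 2727 = 5455

5455


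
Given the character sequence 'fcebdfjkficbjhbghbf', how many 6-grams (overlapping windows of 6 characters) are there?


String 'fcebdfjkficbjhbghbf' has length L = 19.
Number of overlapping n-grams = L - n + 1
Substituting: 19 - 6 + 1 = 14

14


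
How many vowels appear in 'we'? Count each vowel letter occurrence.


Scanning each character of 'we':
  Position 1: 'w' -> consonant (running count: 0)
  Position 2: 'e' -> vowel (running count: 1)
Total vowels: 1

1


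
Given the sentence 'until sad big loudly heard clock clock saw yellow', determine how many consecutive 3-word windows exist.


Word trigrams from [9] words:
  Trigram 1: (until sad big)
  Trigram 2: (sad big loudly)
  Trigram 3: (big loudly heard)
  Trigram 4: (loudly heard clock)
  Trigram 5: (heard clock clock)
  Trigram 6: (clock clock saw)
  Trigram 7: (clock saw yellow)
Total word trigrams: 9 - 2 = 7

7


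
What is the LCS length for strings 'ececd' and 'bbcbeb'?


DP table for LCS of 'ececd' and 'bbcbeb':
       b  b  c  b  e  b
    0  0  0  0  0  0  0
  e 0  0  0  0  0  1  1
  c 0  0  0  1  1  1  1
  e 0  0  0  1  1  2  2
  c 0  0  0  1  1  2  2
  d 0  0  0  1  1  2  2
LCS: 'ce'
LCS length = 2

2


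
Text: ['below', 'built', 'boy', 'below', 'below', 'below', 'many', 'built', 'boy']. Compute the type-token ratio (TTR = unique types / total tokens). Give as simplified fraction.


Tokens: 9
Unique types: ('below', 'boy', 'built', 'many') = 4
TTR = 4/9
Already in lowest terms.

4/9


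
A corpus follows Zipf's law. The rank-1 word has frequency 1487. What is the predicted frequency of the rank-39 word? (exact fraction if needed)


Zipf's law: freq(rank) = f1 / rank
f1 = 1487, rank = 39
freq = 1487 / 39
GCD(1487, 39) = 1
Simplified: 1487/39

1487/39


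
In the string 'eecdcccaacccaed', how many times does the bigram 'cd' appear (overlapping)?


Scanning 'eecdcccaacccaed' for bigram 'cd':
  Position 0: 'ee' -> no
  Position 1: 'ec' -> no
  Position 2: 'cd' -> MATCH
  Position 3: 'dc' -> no
  Position 4: 'cc' -> no
  Position 5: 'cc' -> no
  Position 6: 'ca' -> no
  Position 7: 'aa' -> no
  Position 8: 'ac' -> no
  Position 9: 'cc' -> no
  Position 10: 'cc' -> no
  Position 11: 'ca' -> no
  Position 12: 'ae' -> no
  Position 13: 'ed' -> no
Total matches: 1

1


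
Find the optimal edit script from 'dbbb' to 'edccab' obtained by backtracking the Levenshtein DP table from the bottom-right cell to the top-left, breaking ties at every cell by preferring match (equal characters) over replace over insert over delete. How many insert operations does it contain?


Edit distance = 4. Backtracking from cell (4, 6) with preference match > replace > insert > delete,
then listing the resulting alignment 'dbbb' -> 'edccab' left to right:
  Step 1: insert 'e' [insertion #1]
  Step 2: keep 'd'
  Step 3: insert 'c' [insertion #2]
  Step 4: replace b->c
  Step 5: replace b->a
  Step 6: keep 'b'
Total insertions: 2

2


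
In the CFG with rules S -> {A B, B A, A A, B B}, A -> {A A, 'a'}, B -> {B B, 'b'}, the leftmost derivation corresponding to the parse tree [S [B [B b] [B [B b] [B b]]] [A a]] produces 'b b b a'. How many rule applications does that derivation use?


Every bracketed nonterminal node [X ...] in the tree is produced by exactly one rule application.
Reading the tree off as a leftmost derivation:
  Step 1: S  =>  B A   (applied S -> B A)
  Step 2: B A  =>  B B A   (applied B -> B B)
  Step 3: B B A  =>  b B A   (applied B -> b)
  Step 4: b B A  =>  b B B A   (applied B -> B B)
  Step 5: b B B A  =>  b b B A   (applied B -> b)
  Step 6: b b B A  =>  b b b A   (applied B -> b)
  Step 7: b b b A  =>  b b b a   (applied A -> a)
Final yield: b b b a
Total rewrite steps: 7

7


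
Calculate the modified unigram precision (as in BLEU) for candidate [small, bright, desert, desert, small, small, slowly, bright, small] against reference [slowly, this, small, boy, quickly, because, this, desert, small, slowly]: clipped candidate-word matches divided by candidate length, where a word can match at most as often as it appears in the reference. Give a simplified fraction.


Reference word counts: {'because': 1, 'boy': 1, 'desert': 1, 'quickly': 1, 'slowly': 2, 'small': 2, 'this': 2}
Checking each candidate word (with clipping):
  'small' -> in reference (ref count 2, used 1/2) -> match (matches: 1)
  'bright' -> not in reference -> no match (matches: 1)
  'desert' -> in reference (ref count 1, used 1/1) -> match (matches: 2)
  'desert' -> ref count 1 already used up (1/1) -> clipped, no match (matches: 2)
  'small' -> in reference (ref count 2, used 2/2) -> match (matches: 3)
  'small' -> ref count 2 already used up (2/2) -> clipped, no match (matches: 3)
  'slowly' -> in reference (ref count 2, used 1/2) -> match (matches: 4)
  'bright' -> not in reference -> no match (matches: 4)
  'small' -> ref count 2 already used up (2/2) -> clipped, no match (matches: 4)
Clipped matches: 4, Candidate length: 9
Precision = 4/9

4/9


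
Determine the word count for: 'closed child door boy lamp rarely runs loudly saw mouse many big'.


Counting words by splitting on spaces:
  Word 1: 'closed'
  Word 2: 'child'
  Word 3: 'door'
  Word 4: 'boy'
  Word 5: 'lamp'
  Word 6: 'rarely'
  Word 7: 'runs'
  Word 8: 'loudly'
  Word 9: 'saw'
  Word 10: 'mouse'
  Word 11: 'many'
  Word 12: 'big'
Total words: 12

12


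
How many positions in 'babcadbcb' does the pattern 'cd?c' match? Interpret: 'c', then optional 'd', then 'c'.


Pattern: cd?c means 'c', then optional 'd', then 'c'.
Scanning 'babcadbcb' position-by-position:
  Pos 0: window 'bab' -> no
  Pos 1: window 'abc' -> no
  Pos 2: window 'bca' -> no
  Pos 3: window 'cad' -> no
  Pos 4: window 'adb' -> no
  Pos 5: window 'dbc' -> no
  Pos 6: window 'bcb' -> no
  Pos 7: window 'cb' -> no
  Pos 8: window 'b' -> no
Total matches: 0

0


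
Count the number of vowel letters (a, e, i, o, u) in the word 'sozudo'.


Scanning each character of 'sozudo':
  Position 1: 's' -> consonant (running count: 0)
  Position 2: 'o' -> vowel (running count: 1)
  Position 3: 'z' -> consonant (running count: 1)
  Position 4: 'u' -> vowel (running count: 2)
  Position 5: 'd' -> consonant (running count: 2)
  Position 6: 'o' -> vowel (running count: 3)
Total vowels: 3

3


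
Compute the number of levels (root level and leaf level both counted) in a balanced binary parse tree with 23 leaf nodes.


In a balanced binary tree with n leaves the deepest leaf is ceil(log2(n)) edges below the root,
so counting node levels inclusive of root and leaves gives ceil(log2(n)) + 1 levels.
log2(23) = 4.5236
ceil(4.5236) = 5
levels = 5 + 1 = 6

6


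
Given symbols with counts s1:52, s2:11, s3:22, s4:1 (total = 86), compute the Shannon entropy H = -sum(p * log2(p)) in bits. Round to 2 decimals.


Computing entropy H = -sum(p_i * log2(p_i)):
  s1: p = 52/86 = 0.6047, -p*log2(p) = 0.4389
  s2: p = 11/86 = 0.1279, -p*log2(p) = 0.3795
  s3: p = 22/86 = 0.2558, -p*log2(p) = 0.5031
  s4: p = 1/86 = 0.0116, -p*log2(p) = 0.0747
H = sum of terms = 1.3962
Rounded to 2 decimals: 1.40

1.40


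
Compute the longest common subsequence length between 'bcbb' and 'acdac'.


DP table for LCS of 'bcbb' and 'acdac':
       a  c  d  a  c
    0  0  0  0  0  0
  b 0  0  0  0  0  0
  c 0  0  1  1  1  1
  b 0  0  1  1  1  1
  b 0  0  1  1  1  1
LCS: 'c'
LCS length = 1

1


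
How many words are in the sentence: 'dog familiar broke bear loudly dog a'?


Counting words by splitting on spaces:
  Word 1: 'dog'
  Word 2: 'familiar'
  Word 3: 'broke'
  Word 4: 'bear'
  Word 5: 'loudly'
  Word 6: 'dog'
  Word 7: 'a'
Total words: 7

7


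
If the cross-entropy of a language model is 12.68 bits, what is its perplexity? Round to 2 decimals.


Perplexity formula: PP = 2^H
H = 12.68
PP = 2^12.68
Decompose: 2^12.68 = 2^12 * 2^0.68
2^12 = 4096, 2^0.68 ~ 1.6021398
PP ~ 4096 * 1.6021398 = 6562.3646208
Rounded to 2 decimals: 6562.36

6562.36


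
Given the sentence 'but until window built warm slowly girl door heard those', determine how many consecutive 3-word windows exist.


Word trigrams from [10] words:
  Trigram 1: (but until window)
  Trigram 2: (until window built)
  Trigram 3: (window built warm)
  Trigram 4: (built warm slowly)
  Trigram 5: (warm slowly girl)
  Trigram 6: (slowly girl door)
  Trigram 7: (girl door heard)
  Trigram 8: (door heard those)
Total word trigrams: 10 - 2 = 8

8


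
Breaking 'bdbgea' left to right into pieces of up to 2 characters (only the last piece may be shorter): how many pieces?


'bdbgea' has 6 characters.
Chunking with max size 2:
  Chunk 1: 'bd' (positions 0-1)
  Chunk 2: 'bg' (positions 2-3)
  Chunk 3: 'ea' (positions 4-5)
Total chunks: ceil(6 / 2) = 3

3


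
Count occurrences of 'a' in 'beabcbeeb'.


Scanning 'beabcbeeb' for 'a':
  Position 2: 'a' -> MATCH (count: 1)
Total occurrences of 'a': 1

1


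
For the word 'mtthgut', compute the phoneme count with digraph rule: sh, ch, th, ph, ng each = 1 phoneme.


Parsing 'mtthgut' greedily, digraphs first:
  'm' -> consonant phoneme (phonemes so far: 1)
  't' -> consonant phoneme (phonemes so far: 2)
  'th' -> digraph (1 consonant phoneme) (phonemes so far: 3)
  'g' -> consonant phoneme (phonemes so far: 4)
  'u' -> vowel phoneme (phonemes so far: 5)
  't' -> consonant phoneme (phonemes so far: 6)
Total phonemes: 6

6


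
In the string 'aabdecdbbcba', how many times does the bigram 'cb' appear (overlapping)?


Scanning 'aabdecdbbcba' for bigram 'cb':
  Position 0: 'aa' -> no
  Position 1: 'ab' -> no
  Position 2: 'bd' -> no
  Position 3: 'de' -> no
  Position 4: 'ec' -> no
  Position 5: 'cd' -> no
  Position 6: 'db' -> no
  Position 7: 'bb' -> no
  Position 8: 'bc' -> no
  Position 9: 'cb' -> MATCH
  Position 10: 'ba' -> no
Total matches: 1

1


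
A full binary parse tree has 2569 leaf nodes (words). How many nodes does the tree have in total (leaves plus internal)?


Leaf nodes (terminals): 2569
Internal nodes = n - 1 = 2569 - 1 = 2568
Total = leaves + internal = 2569 + 2568 = 5137

5137


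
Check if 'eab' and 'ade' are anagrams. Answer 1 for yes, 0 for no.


Sort characters of 'eab': 'abe'
Sort characters of 'ade': 'ade'
Sorted forms differ -> they are NOT anagrams
Result: 0

0


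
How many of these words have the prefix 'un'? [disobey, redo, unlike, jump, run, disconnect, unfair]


Checking each word for prefix 'un':
  'disobey' -> no (count: 0)
  'redo' -> no (count: 0)
  'unlike' -> YES, starts with 'un' (count: 1)
  'jump' -> no (count: 1)
  'run' -> no (count: 1)
  'disconnect' -> no (count: 1)
  'unfair' -> YES, starts with 'un' (count: 2)
Total with prefix 'un': 2

2


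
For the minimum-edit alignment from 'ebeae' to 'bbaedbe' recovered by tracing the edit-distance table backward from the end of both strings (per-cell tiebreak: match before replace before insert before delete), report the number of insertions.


Edit distance = 4. Backtracking from cell (5, 7) with preference match > replace > insert > delete,
then listing the resulting alignment 'ebeae' -> 'bbaedbe' left to right:
  Step 1: replace e->b
  Step 2: keep 'b'
  Step 3: insert 'a' [insertion #1]
  Step 4: keep 'e'
  Step 5: insert 'd' [insertion #2]
  Step 6: replace a->b
  Step 7: keep 'e'
Total insertions: 2

2


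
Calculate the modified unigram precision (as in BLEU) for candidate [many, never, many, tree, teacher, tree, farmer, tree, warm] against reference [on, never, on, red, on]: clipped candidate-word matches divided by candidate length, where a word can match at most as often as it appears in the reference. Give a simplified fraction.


Reference word counts: {'never': 1, 'on': 3, 'red': 1}
Checking each candidate word (with clipping):
  'many' -> not in reference -> no match (matches: 0)
  'never' -> in reference (ref count 1, used 1/1) -> match (matches: 1)
  'many' -> not in reference -> no match (matches: 1)
  'tree' -> not in reference -> no match (matches: 1)
  'teacher' -> not in reference -> no match (matches: 1)
  'tree' -> not in reference -> no match (matches: 1)
  'farmer' -> not in reference -> no match (matches: 1)
  'tree' -> not in reference -> no match (matches: 1)
  'warm' -> not in reference -> no match (matches: 1)
Clipped matches: 1, Candidate length: 9
Precision = 1/9

1/9


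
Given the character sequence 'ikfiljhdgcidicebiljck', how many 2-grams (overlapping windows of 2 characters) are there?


String 'ikfiljhdgcidicebiljck' has length L = 21.
Number of overlapping n-grams = L - n + 1
Substituting: 21 - 2 + 1 = 20

20


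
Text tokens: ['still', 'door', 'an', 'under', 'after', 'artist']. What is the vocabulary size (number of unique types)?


Listing all tokens and tracking unique types:
  Token 1: 'still' -> NEW (unique so far: 1)
  Token 2: 'door' -> NEW (unique so far: 2)
  Token 3: 'an' -> NEW (unique so far: 3)
  Token 4: 'under' -> NEW (unique so far: 4)
  Token 5: 'after' -> NEW (unique so far: 5)
  Token 6: 'artist' -> NEW (unique so far: 6)
Unique types: ('after', 'an', 'artist', 'door', 'still', 'under')
Vocabulary size: 6

6


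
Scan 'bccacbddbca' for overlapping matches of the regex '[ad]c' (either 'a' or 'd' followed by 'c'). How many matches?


Pattern: [ad]c means either 'a' or 'd' followed by 'c'.
Scanning 'bccacbddbca' position-by-position:
  Pos 0: window 'bc' -> no
  Pos 1: window 'cc' -> no
  Pos 2: window 'ca' -> no
  Pos 3: window 'ac' -> MATCH
  Pos 4: window 'cb' -> no
  Pos 5: window 'bd' -> no
  Pos 6: window 'dd' -> no
  Pos 7: window 'db' -> no
  Pos 8: window 'bc' -> no
  Pos 9: window 'ca' -> no
  Pos 10: window 'a' -> no
Total matches: 1

1


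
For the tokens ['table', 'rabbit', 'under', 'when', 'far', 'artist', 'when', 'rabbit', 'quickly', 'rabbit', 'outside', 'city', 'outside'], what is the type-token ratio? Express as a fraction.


Tokens: 13
Unique types: ('artist', 'city', 'far', 'outside', 'quickly', 'rabbit', 'table', 'under', 'when') = 9
TTR = 9/13
Already in lowest terms.

9/13


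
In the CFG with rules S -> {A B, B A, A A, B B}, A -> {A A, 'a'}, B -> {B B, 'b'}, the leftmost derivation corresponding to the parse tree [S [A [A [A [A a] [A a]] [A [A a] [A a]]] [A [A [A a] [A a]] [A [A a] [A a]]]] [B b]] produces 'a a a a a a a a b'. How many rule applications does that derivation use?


Every bracketed nonterminal node [X ...] in the tree is produced by exactly one rule application.
Reading the tree off as a leftmost derivation:
  Step 1: S  =>  A B   (applied S -> A B)
  Step 2: A B  =>  A A B   (applied A -> A A)
  Step 3: A A B  =>  A A A B   (applied A -> A A)
  Step 4: A A A B  =>  A A A A B   (applied A -> A A)
  Step 5: A A A A B  =>  a A A A B   (applied A -> a)
  Step 6: a A A A B  =>  a a A A B   (applied A -> a)
  Step 7: a a A A B  =>  a a A A A B   (applied A -> A A)
  Step 8: a a A A A B  =>  a a a A A B   (applied A -> a)
  Step 9: a a a A A B  =>  a a a a A B   (applied A -> a)
  Step 10: a a a a A B  =>  a a a a A A B   (applied A -> A A)
  Step 11: a a a a A A B  =>  a a a a A A A B   (applied A -> A A)
  Step 12: a a a a A A A B  =>  a a a a a A A B   (applied A -> a)
  Step 13: a a a a a A A B  =>  a a a a a a A B   (applied A -> a)
  Step 14: a a a a a a A B  =>  a a a a a a A A B   (applied A -> A A)
  Step 15: a a a a a a A A B  =>  a a a a a a a A B   (applied A -> a)
  Step 16: a a a a a a a A B  =>  a a a a a a a a B   (applied A -> a)
  Step 17: a a a a a a a a B  =>  a a a a a a a a b   (applied B -> b)
Final yield: a a a a a a a a b
Total rewrite steps: 17

17


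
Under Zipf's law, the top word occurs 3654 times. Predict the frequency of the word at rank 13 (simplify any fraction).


Zipf's law: freq(rank) = f1 / rank
f1 = 3654, rank = 13
freq = 3654 / 13
GCD(3654, 13) = 1
Simplified: 3654/13

3654/13


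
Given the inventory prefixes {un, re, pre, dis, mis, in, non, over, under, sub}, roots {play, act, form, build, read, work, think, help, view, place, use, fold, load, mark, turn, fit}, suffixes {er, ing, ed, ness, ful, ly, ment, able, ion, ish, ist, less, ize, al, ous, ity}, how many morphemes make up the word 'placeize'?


Segmenting 'placeize' against the inventory:
  'place' -> root (morpheme 1)
  'ize' -> suffix (morpheme 2)
Total morphemes: 2

2


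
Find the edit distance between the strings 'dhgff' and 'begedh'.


Building DP table for s1='dhgff' (len 5) and s2='begedh' (len 6):
       b  e  g  e  d  h
    0  1  2  3  4  5  6
  d 1  1  2  3  4  4  5
  h 2  2  2  3  4  5  4
  g 3  3  3  2  3  4  5
  f 4  4  4  3  3  4  5
  f 5  5  5  4  4  4  5
Edit distance = dp[5][6] = 5

5


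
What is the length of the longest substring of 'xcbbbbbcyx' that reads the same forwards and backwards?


Scanning 'xcbbbbbcyx' for palindromic substrings.
Substring at positions 1-7: 'cbbbbbc'.
Check: reverse('cbbbbbc') = 'cbbbbbc' -> palindrome confirmed.
Neighbouring characters ('x' / 'y') break symmetry, so it cannot extend further.
No longer palindromic substring exists; longest length = 7

7


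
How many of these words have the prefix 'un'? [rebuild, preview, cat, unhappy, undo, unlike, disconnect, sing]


Checking each word for prefix 'un':
  'rebuild' -> no (count: 0)
  'preview' -> no (count: 0)
  'cat' -> no (count: 0)
  'unhappy' -> YES, starts with 'un' (count: 1)
  'undo' -> YES, starts with 'un' (count: 2)
  'unlike' -> YES, starts with 'un' (count: 3)
  'disconnect' -> no (count: 3)
  'sing' -> no (count: 3)
Total with prefix 'un': 3

3


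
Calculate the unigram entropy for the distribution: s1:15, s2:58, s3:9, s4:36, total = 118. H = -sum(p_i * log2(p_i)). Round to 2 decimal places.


Computing entropy H = -sum(p_i * log2(p_i)):
  s1: p = 15/118 = 0.1271, -p*log2(p) = 0.3783
  s2: p = 58/118 = 0.4915, -p*log2(p) = 0.5036
  s3: p = 9/118 = 0.0763, -p*log2(p) = 0.2832
  s4: p = 36/118 = 0.3051, -p*log2(p) = 0.5225
H = sum of terms = 1.6876
Rounded to 2 decimals: 1.69

1.69


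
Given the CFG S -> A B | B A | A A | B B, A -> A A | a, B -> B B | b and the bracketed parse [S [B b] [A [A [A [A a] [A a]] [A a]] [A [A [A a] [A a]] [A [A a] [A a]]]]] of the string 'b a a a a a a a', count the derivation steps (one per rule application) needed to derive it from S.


Every bracketed nonterminal node [X ...] in the tree is produced by exactly one rule application.
Reading the tree off as a leftmost derivation:
  Step 1: S  =>  B A   (applied S -> B A)
  Step 2: B A  =>  b A   (applied B -> b)
  Step 3: b A  =>  b A A   (applied A -> A A)
  Step 4: b A A  =>  b A A A   (applied A -> A A)
  Step 5: b A A A  =>  b A A A A   (applied A -> A A)
  Step 6: b A A A A  =>  b a A A A   (applied A -> a)
  Step 7: b a A A A  =>  b a a A A   (applied A -> a)
  Step 8: b a a A A  =>  b a a a A   (applied A -> a)
  Step 9: b a a a A  =>  b a a a A A   (applied A -> A A)
  Step 10: b a a a A A  =>  b a a a A A A   (applied A -> A A)
  Step 11: b a a a A A A  =>  b a a a a A A   (applied A -> a)
  Step 12: b a a a a A A  =>  b a a a a a A   (applied A -> a)
  Step 13: b a a a a a A  =>  b a a a a a A A   (applied A -> A A)
  Step 14: b a a a a a A A  =>  b a a a a a a A   (applied A -> a)
  Step 15: b a a a a a a A  =>  b a a a a a a a   (applied A -> a)
Final yield: b a a a a a a a
Total rewrite steps: 15

15


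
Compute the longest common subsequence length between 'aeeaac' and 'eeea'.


DP table for LCS of 'aeeaac' and 'eeea':
       e  e  e  a
    0  0  0  0  0
  a 0  0  0  0  1
  e 0  1  1  1  1
  e 0  1  2  2  2
  a 0  1  2  2  3
  a 0  1  2  2  3
  c 0  1  2  2  3
LCS: 'eea'
LCS length = 3

3


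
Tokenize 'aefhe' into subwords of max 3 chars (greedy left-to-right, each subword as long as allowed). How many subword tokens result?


'aefhe' has 5 characters.
Chunking with max size 3:
  Chunk 1: 'aef' (positions 0-2)
  Chunk 2: 'he' (positions 3-4)
Total chunks: ceil(5 / 3) = 2

2


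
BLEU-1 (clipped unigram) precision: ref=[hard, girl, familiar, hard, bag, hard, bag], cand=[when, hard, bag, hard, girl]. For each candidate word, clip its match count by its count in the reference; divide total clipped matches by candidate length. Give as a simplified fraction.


Reference word counts: {'bag': 2, 'familiar': 1, 'girl': 1, 'hard': 3}
Checking each candidate word (with clipping):
  'when' -> not in reference -> no match (matches: 0)
  'hard' -> in reference (ref count 3, used 1/3) -> match (matches: 1)
  'bag' -> in reference (ref count 2, used 1/2) -> match (matches: 2)
  'hard' -> in reference (ref count 3, used 2/3) -> match (matches: 3)
  'girl' -> in reference (ref count 1, used 1/1) -> match (matches: 4)
Clipped matches: 4, Candidate length: 5
Precision = 4/5

4/5


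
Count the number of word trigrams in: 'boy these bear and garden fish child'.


Word trigrams from [7] words:
  Trigram 1: (boy these bear)
  Trigram 2: (these bear and)
  Trigram 3: (bear and garden)
  Trigram 4: (and garden fish)
  Trigram 5: (garden fish child)
Total word trigrams: 7 - 2 = 5

5


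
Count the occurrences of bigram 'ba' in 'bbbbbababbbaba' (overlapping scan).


Scanning 'bbbbbababbbaba' for bigram 'ba':
  Position 0: 'bb' -> no
  Position 1: 'bb' -> no
  Position 2: 'bb' -> no
  Position 3: 'bb' -> no
  Position 4: 'ba' -> MATCH
  Position 5: 'ab' -> no
  Position 6: 'ba' -> MATCH
  Position 7: 'ab' -> no
  Position 8: 'bb' -> no
  Position 9: 'bb' -> no
  Position 10: 'ba' -> MATCH
  Position 11: 'ab' -> no
  Position 12: 'ba' -> MATCH
Total matches: 4

4


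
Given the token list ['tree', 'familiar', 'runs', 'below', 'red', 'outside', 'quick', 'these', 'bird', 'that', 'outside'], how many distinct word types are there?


Listing all tokens and tracking unique types:
  Token 1: 'tree' -> NEW (unique so far: 1)
  Token 2: 'familiar' -> NEW (unique so far: 2)
  Token 3: 'runs' -> NEW (unique so far: 3)
  Token 4: 'below' -> NEW (unique so far: 4)
  Token 5: 'red' -> NEW (unique so far: 5)
  Token 6: 'outside' -> NEW (unique so far: 6)
  Token 7: 'quick' -> NEW (unique so far: 7)
  Token 8: 'these' -> NEW (unique so far: 8)
  Token 9: 'bird' -> NEW (unique so far: 9)
  Token 10: 'that' -> NEW (unique so far: 10)
  Token 11: 'outside' -> duplicate (unique so far: 10)
Unique types: ('below', 'bird', 'familiar', 'outside', 'quick', 'red', 'runs', 'that', 'these', 'tree')
Vocabulary size: 10

10


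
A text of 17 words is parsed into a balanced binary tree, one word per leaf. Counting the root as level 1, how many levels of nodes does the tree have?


In a balanced binary tree with n leaves the deepest leaf is ceil(log2(n)) edges below the root,
so counting node levels inclusive of root and leaves gives ceil(log2(n)) + 1 levels.
log2(17) = 4.0875
ceil(4.0875) = 5
levels = 5 + 1 = 6

6


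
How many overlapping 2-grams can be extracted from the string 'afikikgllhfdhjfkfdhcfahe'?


String 'afikikgllhfdhjfkfdhcfahe' has length L = 24.
Number of overlapping n-grams = L - n + 1
Substituting: 24 - 2 + 1 = 23

23


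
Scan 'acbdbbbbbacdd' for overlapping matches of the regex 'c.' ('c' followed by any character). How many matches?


Pattern: c. means 'c' followed by any character.
Scanning 'acbdbbbbbacdd' position-by-position:
  Pos 0: window 'ac' -> no
  Pos 1: window 'cb' -> MATCH
  Pos 2: window 'bd' -> no
  Pos 3: window 'db' -> no
  Pos 4: window 'bb' -> no
  Pos 5: window 'bb' -> no
  Pos 6: window 'bb' -> no
  Pos 7: window 'bb' -> no
  Pos 8: window 'ba' -> no
  Pos 9: window 'ac' -> no
  Pos 10: window 'cd' -> MATCH
  Pos 11: window 'dd' -> no
  Pos 12: window 'd' -> no
Total matches: 2

2


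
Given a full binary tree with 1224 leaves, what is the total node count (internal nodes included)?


Leaf nodes (terminals): 1224
Internal nodes = n - 1 = 1224 - 1 = 1223
Total = leaves + internal = 1224 + 1223 = 2447

2447


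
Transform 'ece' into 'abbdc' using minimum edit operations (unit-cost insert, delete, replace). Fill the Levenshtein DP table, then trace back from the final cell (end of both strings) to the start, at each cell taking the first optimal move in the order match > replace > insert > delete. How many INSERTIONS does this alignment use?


Edit distance = 5. Backtracking from cell (3, 5) with preference match > replace > insert > delete,
then listing the resulting alignment 'ece' -> 'abbdc' left to right:
  Step 1: insert 'a' [insertion #1]
  Step 2: insert 'b' [insertion #2]
  Step 3: replace e->b
  Step 4: replace c->d
  Step 5: replace e->c
Total insertions: 2

2
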